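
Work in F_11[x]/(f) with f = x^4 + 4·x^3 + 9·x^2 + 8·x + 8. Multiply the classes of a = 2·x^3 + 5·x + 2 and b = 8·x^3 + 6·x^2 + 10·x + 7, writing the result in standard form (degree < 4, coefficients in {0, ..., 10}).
a · b ≡ 3·x^3 + 4·x^2 + 7·x + 1 (mod f(x))

Multiply as integer polynomials: a · b = 16·x^6 + 12·x^5 + 60·x^4 + 60·x^3 + 62·x^2 + 55·x + 14. Reducing coefficients mod 11: a · b ≡ 5·x^6 + x^5 + 5·x^4 + 5·x^3 + 7·x^2 + 3. Now divide by f(x) = x^4 + 4·x^3 + 9·x^2 + 8·x + 8 in F_11[x], eliminating the leading term at each step:
  leading term 5·x^6: subtract (5·x^2)·f(x) = 5·x^6 + 9·x^5 + x^4 + 7·x^3 + 7·x^2, leaving 3·x^5 + 4·x^4 + 9·x^3 + 3 (coefficients mod 11)
  leading term 3·x^5: subtract (3·x)·f(x) = 3·x^5 + x^4 + 5·x^3 + 2·x^2 + 2·x, leaving 3·x^4 + 4·x^3 + 9·x^2 + 9·x + 3 (coefficients mod 11)
  leading term 3·x^4: subtract (3)·f(x) = 3·x^4 + x^3 + 5·x^2 + 2·x + 2, leaving 3·x^3 + 4·x^2 + 7·x + 1 (coefficients mod 11)
The degree is now < 4, so this is the remainder. Hence a · b ≡ 3·x^3 + 4·x^2 + 7·x + 1 in F_11[x]/(f).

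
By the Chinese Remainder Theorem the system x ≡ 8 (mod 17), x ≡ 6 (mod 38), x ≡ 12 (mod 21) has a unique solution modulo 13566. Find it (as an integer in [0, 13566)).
The moduli 17, 38, 21 are pairwise coprime, so by the CRT there is a unique solution mod 17·38·21 = 13566.
Solve by successive substitution. Start with x ≡ 8 (mod 17).
  Combine with x ≡ 6 (mod 38): write x = 8 + 17·t and require 8 + 17·t ≡ 6 (mod 38), i.e. 17·t ≡ 6 − 8 ≡ 36 (mod 38). Since 17^(−1) ≡ 9 (mod 38), t ≡ 9·36 ≡ 20 (mod 38). So x ≡ 8 + 17·20 = 348 (mod 646).
  Combine with x ≡ 12 (mod 21): write x = 348 + 646·t and require 348 + 646·t ≡ 12 (mod 21), i.e. 646·t ≡ 12 − 348 ≡ 0 (mod 21). Since 646^(−1) ≡ 4 (mod 21) (646 ≡ 16 (mod 21)), t ≡ 4·0 ≡ 0 (mod 21). So x ≡ 348 + 646·0 = 348 (mod 13566).
Unique solution in [0, 13566): x = 348.

Final answer: x ≡ 348 (mod 13566); the representative in [0, 13566) is 348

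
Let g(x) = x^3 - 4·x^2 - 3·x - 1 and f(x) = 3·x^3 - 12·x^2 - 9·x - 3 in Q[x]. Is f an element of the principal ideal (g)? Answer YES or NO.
In Q[x] the ideal (g) consists of all multiples of g, so f ∈ (g) iff g | f, i.e. iff the remainder of f on division by g is 0. Divide f by g (g is monic, so eliminate the leading term of the running remainder at each step):
  leading term 3·x^3: subtract (3)·g(x) = 3·x^3 - 12·x^2 - 9·x - 3, leaving 0
The remainder is 0, so f(x) = g(x) · h(x) with h(x) = 3. Hence g | f, i.e. f ∈ (g).

Final answer: YES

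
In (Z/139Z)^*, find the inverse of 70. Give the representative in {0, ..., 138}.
Apply the extended Euclidean algorithm to (139, 70), tracking rows (r, s, t) with s·139 + t·70 = r. Each division r_prev = q·r_cur + r_new produces the new row as (previous row) − q·(current row):
  row A: (139, 1, 0)   [1·139 + 0·70 = 139]
  row B: (70, 0, 1)   [0·139 + 1·70 = 70]
  139 = 1·70 + 69   → row C = row A − 1·row B = (69, 1, −1)   [check: 1·139 − 1·70 = 69]
  70 = 1·69 + 1   → row D = row B − 1·row C = (1, −1, 2)   [check: −1·139 + 2·70 = 1]
  69 = 69·1 + 0   → remainder 0, stop. gcd = 1 (last nonzero row D).
The gcd is 1, so 70 is invertible mod 139. The last nonzero row gives −1·139 + 2·70 = 1, so t = 2. So 70^(−1) ≡ 2 (mod 139). Verify: 70 · 2 = 140 ≡ 1 (mod 139). ✓

Final answer: 70^(−1) ≡ 2 (mod 139)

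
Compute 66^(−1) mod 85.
66^(−1) ≡ 76 (mod 85)

Apply the extended Euclidean algorithm to (85, 66), tracking rows (r, s, t) with s·85 + t·66 = r. Each division r_prev = q·r_cur + r_new produces the new row as (previous row) − q·(current row):
  row A: (85, 1, 0)   [1·85 + 0·66 = 85]
  row B: (66, 0, 1)   [0·85 + 1·66 = 66]
  85 = 1·66 + 19   → row C = row A − 1·row B = (19, 1, −1)   [check: 1·85 − 1·66 = 19]
  66 = 3·19 + 9   → row D = row B − 3·row C = (9, −3, 4)   [check: −3·85 + 4·66 = 9]
  19 = 2·9 + 1   → row E = row C − 2·row D = (1, 7, −9)   [check: 7·85 − 9·66 = 1]
  9 = 9·1 + 0   → remainder 0, stop. gcd = 1 (last nonzero row E).
The gcd is 1, so 66 is invertible mod 85. The last nonzero row gives 7·85 − 9·66 = 1, so t = −9. So 66^(−1) ≡ −9 ≡ 76 (mod 85). Verify: 66 · 76 = 5016 ≡ 1 (mod 85). ✓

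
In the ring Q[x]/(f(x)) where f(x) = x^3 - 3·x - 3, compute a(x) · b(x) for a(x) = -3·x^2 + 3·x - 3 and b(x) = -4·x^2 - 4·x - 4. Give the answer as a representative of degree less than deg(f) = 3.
First multiply in Q[x] without reducing: a · b = 12·x^4 + 12·x^2 + 12. Now divide by f(x) = x^3 - 3·x - 3, eliminating the leading term at each step:
  leading term 12·x^4: subtract (12·x)·f(x) = 12·x^4 - 36·x^2 - 36·x, leaving 48·x^2 + 36·x + 12
The degree is now < 3, so this is the remainder. Hence a · b ≡ 48·x^2 + 36·x + 12 in Q[x]/(f).

Final answer: a · b ≡ 48·x^2 + 36·x + 12 (mod f(x))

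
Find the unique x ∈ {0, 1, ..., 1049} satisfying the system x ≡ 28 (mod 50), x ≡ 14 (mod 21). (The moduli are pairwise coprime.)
x ≡ 728 (mod 1050); the representative in [0, 1050) is 728

The moduli 50, 21 are pairwise coprime, so by the CRT there is a unique solution mod 50·21 = 1050.
Solve by successive substitution. Start with x ≡ 28 (mod 50).
  Combine with x ≡ 14 (mod 21): write x = 28 + 50·t and require 28 + 50·t ≡ 14 (mod 21), i.e. 50·t ≡ 14 − 28 ≡ 7 (mod 21). Since 50^(−1) ≡ 8 (mod 21) (50 ≡ 8 (mod 21)), t ≡ 8·7 ≡ 14 (mod 21). So x ≡ 28 + 50·14 = 728 (mod 1050).
Unique solution in [0, 1050): x = 728.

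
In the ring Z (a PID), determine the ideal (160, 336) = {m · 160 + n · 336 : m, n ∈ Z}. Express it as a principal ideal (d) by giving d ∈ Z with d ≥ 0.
In the PID Z, (a, b) is generated by gcd(a, b). Compute gcd(336, 160) with the extended Euclidean algorithm, tracking rows (r, s, t) with s·336 + t·160 = r:
  row A: (336, 1, 0)   [1·336 + 0·160 = 336]
  row B: (160, 0, 1)   [0·336 + 1·160 = 160]
  336 = 2·160 + 16   → row C = row A − 2·row B = (16, 1, −2)   [check: 1·336 − 2·160 = 16]
  160 = 10·16 + 0   → remainder 0, stop. gcd = 16 (last nonzero row C).
So gcd(160, 336) = 16, with Bézout identity 1·336 − 2·160 = 16. Containment (⊇): the Bézout identity exhibits 16 as an element of (160, 336), giving (16) ⊆ (160, 336). Containment (⊆): since 16 | 160 and 16 | 336 (160 = 16·10, 336 = 16·21), every Z-linear combination of 160 and 336 is divisible by 16, so (160, 336) ⊆ (16). Therefore (160, 336) = (16), d = 16.

Final answer: (160, 336) = (16); d = 16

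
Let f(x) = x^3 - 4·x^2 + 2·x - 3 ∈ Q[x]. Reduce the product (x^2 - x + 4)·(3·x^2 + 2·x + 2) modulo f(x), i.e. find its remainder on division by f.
a · b ≡ 50·x^2 - 7·x + 41 (mod f(x))

First multiply in Q[x] without reducing: a · b = 3·x^4 - x^3 + 12·x^2 + 6·x + 8. Now divide by f(x) = x^3 - 4·x^2 + 2·x - 3, eliminating the leading term at each step:
  leading term 3·x^4: subtract (3·x)·f(x) = 3·x^4 - 12·x^3 + 6·x^2 - 9·x, leaving 11·x^3 + 6·x^2 + 15·x + 8
  leading term 11·x^3: subtract (11)·f(x) = 11·x^3 - 44·x^2 + 22·x - 33, leaving 50·x^2 - 7·x + 41
The degree is now < 3, so this is the remainder. Hence a · b ≡ 50·x^2 - 7·x + 41 in Q[x]/(f).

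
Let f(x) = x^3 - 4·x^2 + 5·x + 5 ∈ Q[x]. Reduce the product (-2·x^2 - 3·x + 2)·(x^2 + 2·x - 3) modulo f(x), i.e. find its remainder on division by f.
a · b ≡ -48·x^2 + 98·x + 69 (mod f(x))

First multiply in Q[x] without reducing: a · b = -2·x^4 - 7·x^3 + 2·x^2 + 13·x - 6. Now divide by f(x) = x^3 - 4·x^2 + 5·x + 5, eliminating the leading term at each step:
  leading term -2·x^4: subtract (-2·x)·f(x) = -2·x^4 + 8·x^3 - 10·x^2 - 10·x, leaving -15·x^3 + 12·x^2 + 23·x - 6
  leading term -15·x^3: subtract (-15)·f(x) = -15·x^3 + 60·x^2 - 75·x - 75, leaving -48·x^2 + 98·x + 69
The degree is now < 3, so this is the remainder. Hence a · b ≡ -48·x^2 + 98·x + 69 in Q[x]/(f).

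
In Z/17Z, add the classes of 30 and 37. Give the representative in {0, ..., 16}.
Reduce the summands first: 30 ≡ 13, 37 ≡ 3 (mod 17), so 30 + 37 ≡ 13 + 3 (mod 17). 13 + 3 = 16; 16 = 0·17 + 16, so (30 + 37) mod 17 = 16.

Final answer: 16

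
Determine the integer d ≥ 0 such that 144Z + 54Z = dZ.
(144, 54) = (18); d = 18

In the PID Z, (a, b) is generated by gcd(a, b). Compute gcd(144, 54) with the extended Euclidean algorithm, tracking rows (r, s, t) with s·144 + t·54 = r:
  row A: (144, 1, 0)   [1·144 + 0·54 = 144]
  row B: (54, 0, 1)   [0·144 + 1·54 = 54]
  144 = 2·54 + 36   → row C = row A − 2·row B = (36, 1, −2)   [check: 1·144 − 2·54 = 36]
  54 = 1·36 + 18   → row D = row B − 1·row C = (18, −1, 3)   [check: −1·144 + 3·54 = 18]
  36 = 2·18 + 0   → remainder 0, stop. gcd = 18 (last nonzero row D).
So gcd(144, 54) = 18, with Bézout identity −1·144 + 3·54 = 18. Containment (⊇): the Bézout identity exhibits 18 as an element of (144, 54), giving (18) ⊆ (144, 54). Containment (⊆): since 18 | 144 and 18 | 54 (144 = 18·8, 54 = 18·3), every Z-linear combination of 144 and 54 is divisible by 18, so (144, 54) ⊆ (18). Therefore (144, 54) = (18), d = 18.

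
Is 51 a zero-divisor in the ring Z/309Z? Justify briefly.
YES

gcd(51, 309) = 3 > 1, so 51 is not a unit in Z/309Z. In Z/nZ every nonzero non-unit is a zero-divisor: explicitly, take b = 309/gcd = 103 ≠ 0 (mod 309); then 51·103 = 5253 = 17·309, i.e. 51·103 ≡ 0 (mod 309). So 51 is a zero-divisor.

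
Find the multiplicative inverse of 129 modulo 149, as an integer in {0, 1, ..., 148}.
129^(−1) ≡ 67 (mod 149)

Apply the extended Euclidean algorithm to (149, 129), tracking rows (r, s, t) with s·149 + t·129 = r. Each division r_prev = q·r_cur + r_new produces the new row as (previous row) − q·(current row):
  row A: (149, 1, 0)   [1·149 + 0·129 = 149]
  row B: (129, 0, 1)   [0·149 + 1·129 = 129]
  149 = 1·129 + 20   → row C = row A − 1·row B = (20, 1, −1)   [check: 1·149 − 1·129 = 20]
  129 = 6·20 + 9   → row D = row B − 6·row C = (9, −6, 7)   [check: −6·149 + 7·129 = 9]
  20 = 2·9 + 2   → row E = row C − 2·row D = (2, 13, −15)   [check: 13·149 − 15·129 = 2]
  9 = 4·2 + 1   → row F = row D − 4·row E = (1, −58, 67)   [check: −58·149 + 67·129 = 1]
  2 = 2·1 + 0   → remainder 0, stop. gcd = 1 (last nonzero row F).
The gcd is 1, so 129 is invertible mod 149. The last nonzero row gives −58·149 + 67·129 = 1, so t = 67. So 129^(−1) ≡ 67 (mod 149). Verify: 129 · 67 = 8643 ≡ 1 (mod 149). ✓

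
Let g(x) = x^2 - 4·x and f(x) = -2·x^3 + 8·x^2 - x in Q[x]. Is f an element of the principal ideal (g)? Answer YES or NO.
NO

In Q[x] the ideal (g) consists of all multiples of g, so f ∈ (g) iff g | f, i.e. iff the remainder of f on division by g is 0. Divide f by g (g is monic, so eliminate the leading term of the running remainder at each step):
  leading term -2·x^3: subtract (-2·x)·g(x) = -2·x^3 + 8·x^2, leaving -x
The remainder r(x) = -x ≠ 0 (and deg r < deg g), so g ∤ f, i.e. f ∉ (g).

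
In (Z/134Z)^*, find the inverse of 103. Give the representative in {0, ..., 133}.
103^(−1) ≡ 121 (mod 134)

Apply the extended Euclidean algorithm to (134, 103), tracking rows (r, s, t) with s·134 + t·103 = r. Each division r_prev = q·r_cur + r_new produces the new row as (previous row) − q·(current row):
  row A: (134, 1, 0)   [1·134 + 0·103 = 134]
  row B: (103, 0, 1)   [0·134 + 1·103 = 103]
  134 = 1·103 + 31   → row C = row A − 1·row B = (31, 1, −1)   [check: 1·134 − 1·103 = 31]
  103 = 3·31 + 10   → row D = row B − 3·row C = (10, −3, 4)   [check: −3·134 + 4·103 = 10]
  31 = 3·10 + 1   → row E = row C − 3·row D = (1, 10, −13)   [check: 10·134 − 13·103 = 1]
  10 = 10·1 + 0   → remainder 0, stop. gcd = 1 (last nonzero row E).
The gcd is 1, so 103 is invertible mod 134. The last nonzero row gives 10·134 − 13·103 = 1, so t = −13. So 103^(−1) ≡ −13 ≡ 121 (mod 134). Verify: 103 · 121 = 12463 ≡ 1 (mod 134). ✓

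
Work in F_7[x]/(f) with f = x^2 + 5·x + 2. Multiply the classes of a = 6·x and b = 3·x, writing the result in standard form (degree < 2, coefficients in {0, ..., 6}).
Multiply as integer polynomials: a · b = 18·x^2. Reducing coefficients mod 7: a · b ≡ 4·x^2. Now divide by f(x) = x^2 + 5·x + 2 in F_7[x], eliminating the leading term at each step:
  leading term 4·x^2: subtract (4)·f(x) = 4·x^2 + 6·x + 1, leaving x + 6 (coefficients mod 7)
The degree is now < 2, so this is the remainder. Hence a · b ≡ x + 6 in F_7[x]/(f).

Final answer: a · b ≡ x + 6 (mod f(x))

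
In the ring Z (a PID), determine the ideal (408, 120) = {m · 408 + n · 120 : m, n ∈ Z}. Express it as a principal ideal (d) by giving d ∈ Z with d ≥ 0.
(408, 120) = (24); d = 24

In the PID Z, (a, b) is generated by gcd(a, b). Compute gcd(408, 120) with the extended Euclidean algorithm, tracking rows (r, s, t) with s·408 + t·120 = r:
  row A: (408, 1, 0)   [1·408 + 0·120 = 408]
  row B: (120, 0, 1)   [0·408 + 1·120 = 120]
  408 = 3·120 + 48   → row C = row A − 3·row B = (48, 1, −3)   [check: 1·408 − 3·120 = 48]
  120 = 2·48 + 24   → row D = row B − 2·row C = (24, −2, 7)   [check: −2·408 + 7·120 = 24]
  48 = 2·24 + 0   → remainder 0, stop. gcd = 24 (last nonzero row D).
So gcd(408, 120) = 24, with Bézout identity −2·408 + 7·120 = 24. Containment (⊇): the Bézout identity exhibits 24 as an element of (408, 120), giving (24) ⊆ (408, 120). Containment (⊆): since 24 | 408 and 24 | 120 (408 = 24·17, 120 = 24·5), every Z-linear combination of 408 and 120 is divisible by 24, so (408, 120) ⊆ (24). Therefore (408, 120) = (24), d = 24.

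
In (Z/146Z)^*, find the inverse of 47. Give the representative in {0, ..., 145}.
47^(−1) ≡ 87 (mod 146)

Apply the extended Euclidean algorithm to (146, 47), tracking rows (r, s, t) with s·146 + t·47 = r. Each division r_prev = q·r_cur + r_new produces the new row as (previous row) − q·(current row):
  row A: (146, 1, 0)   [1·146 + 0·47 = 146]
  row B: (47, 0, 1)   [0·146 + 1·47 = 47]
  146 = 3·47 + 5   → row C = row A − 3·row B = (5, 1, −3)   [check: 1·146 − 3·47 = 5]
  47 = 9·5 + 2   → row D = row B − 9·row C = (2, −9, 28)   [check: −9·146 + 28·47 = 2]
  5 = 2·2 + 1   → row E = row C − 2·row D = (1, 19, −59)   [check: 19·146 − 59·47 = 1]
  2 = 2·1 + 0   → remainder 0, stop. gcd = 1 (last nonzero row E).
The gcd is 1, so 47 is invertible mod 146. The last nonzero row gives 19·146 − 59·47 = 1, so t = −59. So 47^(−1) ≡ −59 ≡ 87 (mod 146). Verify: 47 · 87 = 4089 ≡ 1 (mod 146). ✓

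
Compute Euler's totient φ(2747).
φ is multiplicative, with φ(p^e) = p^e − p^(e−1). Factorise 2747 = 41 · 67. Then
  φ(2747) = (41 − 1) · (67 − 1) = 40 · 66 = 2640.

Final answer: φ(2747) = 2640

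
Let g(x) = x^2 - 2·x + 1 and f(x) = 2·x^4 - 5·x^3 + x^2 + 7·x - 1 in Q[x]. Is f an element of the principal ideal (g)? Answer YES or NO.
In Q[x] the ideal (g) consists of all multiples of g, so f ∈ (g) iff g | f, i.e. iff the remainder of f on division by g is 0. Divide f by g (g is monic, so eliminate the leading term of the running remainder at each step):
  leading term 2·x^4: subtract (2·x^2)·g(x) = 2·x^4 - 4·x^3 + 2·x^2, leaving -x^3 - x^2 + 7·x - 1
  leading term -x^3: subtract (-x)·g(x) = -x^3 + 2·x^2 - x, leaving -3·x^2 + 8·x - 1
  leading term -3·x^2: subtract (-3)·g(x) = -3·x^2 + 6·x - 3, leaving 2·x + 2
The remainder r(x) = 2·x + 2 ≠ 0 (and deg r < deg g), so g ∤ f, i.e. f ∉ (g).

Final answer: NO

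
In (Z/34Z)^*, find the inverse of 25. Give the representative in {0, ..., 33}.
Apply the extended Euclidean algorithm to (34, 25), tracking rows (r, s, t) with s·34 + t·25 = r. Each division r_prev = q·r_cur + r_new produces the new row as (previous row) − q·(current row):
  row A: (34, 1, 0)   [1·34 + 0·25 = 34]
  row B: (25, 0, 1)   [0·34 + 1·25 = 25]
  34 = 1·25 + 9   → row C = row A − 1·row B = (9, 1, −1)   [check: 1·34 − 1·25 = 9]
  25 = 2·9 + 7   → row D = row B − 2·row C = (7, −2, 3)   [check: −2·34 + 3·25 = 7]
  9 = 1·7 + 2   → row E = row C − 1·row D = (2, 3, −4)   [check: 3·34 − 4·25 = 2]
  7 = 3·2 + 1   → row F = row D − 3·row E = (1, −11, 15)   [check: −11·34 + 15·25 = 1]
  2 = 2·1 + 0   → remainder 0, stop. gcd = 1 (last nonzero row F).
The gcd is 1, so 25 is invertible mod 34. The last nonzero row gives −11·34 + 15·25 = 1, so t = 15. So 25^(−1) ≡ 15 (mod 34). Verify: 25 · 15 = 375 ≡ 1 (mod 34). ✓

Final answer: 25^(−1) ≡ 15 (mod 34)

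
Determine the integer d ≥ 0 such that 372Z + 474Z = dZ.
In the PID Z, (a, b) is generated by gcd(a, b). Compute gcd(474, 372) with the extended Euclidean algorithm, tracking rows (r, s, t) with s·474 + t·372 = r:
  row A: (474, 1, 0)   [1·474 + 0·372 = 474]
  row B: (372, 0, 1)   [0·474 + 1·372 = 372]
  474 = 1·372 + 102   → row C = row A − 1·row B = (102, 1, −1)   [check: 1·474 − 1·372 = 102]
  372 = 3·102 + 66   → row D = row B − 3·row C = (66, −3, 4)   [check: −3·474 + 4·372 = 66]
  102 = 1·66 + 36   → row E = row C − 1·row D = (36, 4, −5)   [check: 4·474 − 5·372 = 36]
  66 = 1·36 + 30   → row F = row D − 1·row E = (30, −7, 9)   [check: −7·474 + 9·372 = 30]
  36 = 1·30 + 6   → row G = row E − 1·row F = (6, 11, −14)   [check: 11·474 − 14·372 = 6]
  30 = 5·6 + 0   → remainder 0, stop. gcd = 6 (last nonzero row G).
So gcd(372, 474) = 6, with Bézout identity 11·474 − 14·372 = 6. Containment (⊇): the Bézout identity exhibits 6 as an element of (372, 474), giving (6) ⊆ (372, 474). Containment (⊆): since 6 | 372 and 6 | 474 (372 = 6·62, 474 = 6·79), every Z-linear combination of 372 and 474 is divisible by 6, so (372, 474) ⊆ (6). Therefore (372, 474) = (6), d = 6.

Final answer: (372, 474) = (6); d = 6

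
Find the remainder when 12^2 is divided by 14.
4

Use repeated squaring. Binary(2) = 10. Walk through the bits of the exponent 2 left-to-right: at each bit after the leading one, square the running value, then multiply by 12 if the bit is 1 (always reducing mod 14):
  bit 1 = 1 (leading): start with 12.
  bit 2 = 0: square 12^2 = 144 ≡ 4 (mod 14).
Final value: 12^2 ≡ 4 (mod 14).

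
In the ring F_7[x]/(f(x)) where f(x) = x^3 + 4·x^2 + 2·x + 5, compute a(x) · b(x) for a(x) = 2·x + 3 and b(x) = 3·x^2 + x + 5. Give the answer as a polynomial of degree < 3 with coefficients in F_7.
a · b ≡ x^2 + x + 6 (mod f(x))

Multiply as integer polynomials: a · b = 6·x^3 + 11·x^2 + 13·x + 15. Reducing coefficients mod 7: a · b ≡ 6·x^3 + 4·x^2 + 6·x + 1. Now divide by f(x) = x^3 + 4·x^2 + 2·x + 5 in F_7[x], eliminating the leading term at each step:
  leading term 6·x^3: subtract (6)·f(x) = 6·x^3 + 3·x^2 + 5·x + 2, leaving x^2 + x + 6 (coefficients mod 7)
The degree is now < 3, so this is the remainder. Hence a · b ≡ x^2 + x + 6 in F_7[x]/(f).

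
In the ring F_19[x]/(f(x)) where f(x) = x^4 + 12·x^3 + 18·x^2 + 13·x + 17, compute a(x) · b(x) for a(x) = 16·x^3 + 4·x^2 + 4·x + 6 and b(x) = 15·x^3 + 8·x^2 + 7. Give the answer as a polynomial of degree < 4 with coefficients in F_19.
Multiply as integer polynomials: a · b = 240·x^6 + 188·x^5 + 92·x^4 + 234·x^3 + 76·x^2 + 28·x + 42. Reducing coefficients mod 19: a · b ≡ 12·x^6 + 17·x^5 + 16·x^4 + 6·x^3 + 9·x + 4. Now divide by f(x) = x^4 + 12·x^3 + 18·x^2 + 13·x + 17 in F_19[x], eliminating the leading term at each step:
  leading term 12·x^6: subtract (12·x^2)·f(x) = 12·x^6 + 11·x^5 + 7·x^4 + 4·x^3 + 14·x^2, leaving 6·x^5 + 9·x^4 + 2·x^3 + 5·x^2 + 9·x + 4 (coefficients mod 19)
  leading term 6·x^5: subtract (6·x)·f(x) = 6·x^5 + 15·x^4 + 13·x^3 + 2·x^2 + 7·x, leaving 13·x^4 + 8·x^3 + 3·x^2 + 2·x + 4 (coefficients mod 19)
  leading term 13·x^4: subtract (13)·f(x) = 13·x^4 + 4·x^3 + 6·x^2 + 17·x + 12, leaving 4·x^3 + 16·x^2 + 4·x + 11 (coefficients mod 19)
The degree is now < 4, so this is the remainder. Hence a · b ≡ 4·x^3 + 16·x^2 + 4·x + 11 in F_19[x]/(f).

Final answer: a · b ≡ 4·x^3 + 16·x^2 + 4·x + 11 (mod f(x))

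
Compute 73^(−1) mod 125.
73^(−1) ≡ 12 (mod 125)

Apply the extended Euclidean algorithm to (125, 73), tracking rows (r, s, t) with s·125 + t·73 = r. Each division r_prev = q·r_cur + r_new produces the new row as (previous row) − q·(current row):
  row A: (125, 1, 0)   [1·125 + 0·73 = 125]
  row B: (73, 0, 1)   [0·125 + 1·73 = 73]
  125 = 1·73 + 52   → row C = row A − 1·row B = (52, 1, −1)   [check: 1·125 − 1·73 = 52]
  73 = 1·52 + 21   → row D = row B − 1·row C = (21, −1, 2)   [check: −1·125 + 2·73 = 21]
  52 = 2·21 + 10   → row E = row C − 2·row D = (10, 3, −5)   [check: 3·125 − 5·73 = 10]
  21 = 2·10 + 1   → row F = row D − 2·row E = (1, −7, 12)   [check: −7·125 + 12·73 = 1]
  10 = 10·1 + 0   → remainder 0, stop. gcd = 1 (last nonzero row F).
The gcd is 1, so 73 is invertible mod 125. The last nonzero row gives −7·125 + 12·73 = 1, so t = 12. So 73^(−1) ≡ 12 (mod 125). Verify: 73 · 12 = 876 ≡ 1 (mod 125). ✓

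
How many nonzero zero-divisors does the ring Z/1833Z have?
Z/1833Z has 728 nonzero zero-divisors

In Z/1833Z each nonzero element is either a unit (gcd with 1833 is 1) or a zero-divisor (gcd > 1). The number of units is φ(1833): factorise 1833 = 3 · 13 · 47, so φ(1833) = (3 − 1) · (13 − 1) · (47 − 1) = 2 · 12 · 46 = 1104. The nonzero elements number 1833 − 1 = 1832. Hence the nonzero zero-divisors number 1832 − 1104 = 728.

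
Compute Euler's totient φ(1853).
φ is multiplicative, with φ(p^e) = p^e − p^(e−1). Factorise 1853 = 17 · 109. Then
  φ(1853) = (17 − 1) · (109 − 1) = 16 · 108 = 1728.

Final answer: φ(1853) = 1728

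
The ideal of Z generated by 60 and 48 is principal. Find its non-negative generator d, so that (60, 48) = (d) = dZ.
(60, 48) = (12); d = 12

In the PID Z, (a, b) is generated by gcd(a, b). Compute gcd(60, 48) with the extended Euclidean algorithm, tracking rows (r, s, t) with s·60 + t·48 = r:
  row A: (60, 1, 0)   [1·60 + 0·48 = 60]
  row B: (48, 0, 1)   [0·60 + 1·48 = 48]
  60 = 1·48 + 12   → row C = row A − 1·row B = (12, 1, −1)   [check: 1·60 − 1·48 = 12]
  48 = 4·12 + 0   → remainder 0, stop. gcd = 12 (last nonzero row C).
So gcd(60, 48) = 12, with Bézout identity 1·60 − 1·48 = 12. Containment (⊇): the Bézout identity exhibits 12 as an element of (60, 48), giving (12) ⊆ (60, 48). Containment (⊆): since 12 | 60 and 12 | 48 (60 = 12·5, 48 = 12·4), every Z-linear combination of 60 and 48 is divisible by 12, so (60, 48) ⊆ (12). Therefore (60, 48) = (12), d = 12.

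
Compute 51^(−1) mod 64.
Apply the extended Euclidean algorithm to (64, 51), tracking rows (r, s, t) with s·64 + t·51 = r. Each division r_prev = q·r_cur + r_new produces the new row as (previous row) − q·(current row):
  row A: (64, 1, 0)   [1·64 + 0·51 = 64]
  row B: (51, 0, 1)   [0·64 + 1·51 = 51]
  64 = 1·51 + 13   → row C = row A − 1·row B = (13, 1, −1)   [check: 1·64 − 1·51 = 13]
  51 = 3·13 + 12   → row D = row B − 3·row C = (12, −3, 4)   [check: −3·64 + 4·51 = 12]
  13 = 1·12 + 1   → row E = row C − 1·row D = (1, 4, −5)   [check: 4·64 − 5·51 = 1]
  12 = 12·1 + 0   → remainder 0, stop. gcd = 1 (last nonzero row E).
The gcd is 1, so 51 is invertible mod 64. The last nonzero row gives 4·64 − 5·51 = 1, so t = −5. So 51^(−1) ≡ −5 ≡ 59 (mod 64). Verify: 51 · 59 = 3009 ≡ 1 (mod 64). ✓

Final answer: 51^(−1) ≡ 59 (mod 64)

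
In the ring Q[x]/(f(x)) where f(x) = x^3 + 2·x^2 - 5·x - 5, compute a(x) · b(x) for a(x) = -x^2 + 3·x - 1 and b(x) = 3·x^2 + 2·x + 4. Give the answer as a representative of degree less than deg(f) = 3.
a · b ≡ -42·x^2 + 60·x + 61 (mod f(x))

First multiply in Q[x] without reducing: a · b = -3·x^4 + 7·x^3 - x^2 + 10·x - 4. Now divide by f(x) = x^3 + 2·x^2 - 5·x - 5, eliminating the leading term at each step:
  leading term -3·x^4: subtract (-3·x)·f(x) = -3·x^4 - 6·x^3 + 15·x^2 + 15·x, leaving 13·x^3 - 16·x^2 - 5·x - 4
  leading term 13·x^3: subtract (13)·f(x) = 13·x^3 + 26·x^2 - 65·x - 65, leaving -42·x^2 + 60·x + 61
The degree is now < 3, so this is the remainder. Hence a · b ≡ -42·x^2 + 60·x + 61 in Q[x]/(f).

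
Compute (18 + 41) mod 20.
19

Reduce the summands first: 41 ≡ 1 (mod 20), so 18 + 41 ≡ 18 + 1 (mod 20). 18 + 1 = 19; 19 = 0·20 + 19, so (18 + 41) mod 20 = 19.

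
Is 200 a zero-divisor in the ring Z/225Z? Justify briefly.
YES

gcd(200, 225) = 25 > 1, so 200 is not a unit in Z/225Z. In Z/nZ every nonzero non-unit is a zero-divisor: explicitly, take b = 225/gcd = 9 ≠ 0 (mod 225); then 200·9 = 1800 = 8·225, i.e. 200·9 ≡ 0 (mod 225). So 200 is a zero-divisor.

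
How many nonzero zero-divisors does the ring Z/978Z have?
In Z/978Z each nonzero element is either a unit (gcd with 978 is 1) or a zero-divisor (gcd > 1). The number of units is φ(978): factorise 978 = 2 · 3 · 163, so φ(978) = (2 − 1) · (3 − 1) · (163 − 1) = 1 · 2 · 162 = 324. The nonzero elements number 978 − 1 = 977. Hence the nonzero zero-divisors number 977 − 324 = 653.

Final answer: Z/978Z has 653 nonzero zero-divisors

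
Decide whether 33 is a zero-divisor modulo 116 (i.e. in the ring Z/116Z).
gcd(33, 116) = 1, so 33 is a unit in Z/116Z (it has a multiplicative inverse). A unit cannot be a zero-divisor: if 33·b ≡ 0 then multiplying both sides by 33^(−1) gives b ≡ 0. So 33 is not a zero-divisor.

Final answer: NO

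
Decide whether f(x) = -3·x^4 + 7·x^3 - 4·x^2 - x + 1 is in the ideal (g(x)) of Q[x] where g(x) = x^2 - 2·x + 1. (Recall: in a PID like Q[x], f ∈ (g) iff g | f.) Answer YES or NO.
YES

In Q[x] the ideal (g) consists of all multiples of g, so f ∈ (g) iff g | f, i.e. iff the remainder of f on division by g is 0. Divide f by g (g is monic, so eliminate the leading term of the running remainder at each step):
  leading term -3·x^4: subtract (-3·x^2)·g(x) = -3·x^4 + 6·x^3 - 3·x^2, leaving x^3 - x^2 - x + 1
  leading term x^3: subtract (x)·g(x) = x^3 - 2·x^2 + x, leaving x^2 - 2·x + 1
  leading term x^2: subtract (1)·g(x) = x^2 - 2·x + 1, leaving 0
The remainder is 0, so f(x) = g(x) · h(x) with h(x) = -3·x^2 + x + 1. Hence g | f, i.e. f ∈ (g).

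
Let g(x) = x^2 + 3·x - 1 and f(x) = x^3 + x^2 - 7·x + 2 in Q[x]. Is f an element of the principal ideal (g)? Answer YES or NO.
YES

In Q[x] the ideal (g) consists of all multiples of g, so f ∈ (g) iff g | f, i.e. iff the remainder of f on division by g is 0. Divide f by g (g is monic, so eliminate the leading term of the running remainder at each step):
  leading term x^3: subtract (x)·g(x) = x^3 + 3·x^2 - x, leaving -2·x^2 - 6·x + 2
  leading term -2·x^2: subtract (-2)·g(x) = -2·x^2 - 6·x + 2, leaving 0
The remainder is 0, so f(x) = g(x) · h(x) with h(x) = x - 2. Hence g | f, i.e. f ∈ (g).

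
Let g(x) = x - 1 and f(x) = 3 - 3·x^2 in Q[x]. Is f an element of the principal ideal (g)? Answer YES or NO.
YES

In Q[x] the ideal (g) consists of all multiples of g, so f ∈ (g) iff g | f, i.e. iff the remainder of f on division by g is 0. Divide f by g (g is monic, so eliminate the leading term of the running remainder at each step):
  leading term -3·x^2: subtract (-3·x)·g(x) = -3·x^2 + 3·x, leaving 3 - 3·x
  leading term -3·x: subtract (-3)·g(x) = 3 - 3·x, leaving 0
The remainder is 0, so f(x) = g(x) · h(x) with h(x) = -3·x - 3. Hence g | f, i.e. f ∈ (g).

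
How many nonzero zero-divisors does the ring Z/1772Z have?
In Z/1772Z each nonzero element is either a unit (gcd with 1772 is 1) or a zero-divisor (gcd > 1). The number of units is φ(1772): factorise 1772 = 2^2 · 443, so φ(1772) = (2^2 − 2^1) · (443 − 1) = 2 · 442 = 884. The nonzero elements number 1772 − 1 = 1771. Hence the nonzero zero-divisors number 1771 − 884 = 887.

Final answer: Z/1772Z has 887 nonzero zero-divisors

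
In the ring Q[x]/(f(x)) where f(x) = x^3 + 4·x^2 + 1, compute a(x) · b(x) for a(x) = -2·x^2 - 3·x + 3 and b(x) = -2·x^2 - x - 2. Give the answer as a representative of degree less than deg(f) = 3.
a · b ≡ 33·x^2 - x + 2 (mod f(x))

First multiply in Q[x] without reducing: a · b = 4·x^4 + 8·x^3 + x^2 + 3·x - 6. Now divide by f(x) = x^3 + 4·x^2 + 1, eliminating the leading term at each step:
  leading term 4·x^4: subtract (4·x)·f(x) = 4·x^4 + 16·x^3 + 4·x, leaving -8·x^3 + x^2 - x - 6
  leading term -8·x^3: subtract (-8)·f(x) = -8·x^3 - 32·x^2 - 8, leaving 33·x^2 - x + 2
The degree is now < 3, so this is the remainder. Hence a · b ≡ 33·x^2 - x + 2 in Q[x]/(f).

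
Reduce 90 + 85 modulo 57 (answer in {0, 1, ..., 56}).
4

Reduce the summands first: 90 ≡ 33, 85 ≡ 28 (mod 57), so 90 + 85 ≡ 33 + 28 (mod 57). 33 + 28 = 61; 61 = 1·57 + 4, so (90 + 85) mod 57 = 4.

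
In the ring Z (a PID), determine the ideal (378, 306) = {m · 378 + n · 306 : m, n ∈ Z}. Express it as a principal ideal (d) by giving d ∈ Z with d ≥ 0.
In the PID Z, (a, b) is generated by gcd(a, b). Compute gcd(378, 306) with the extended Euclidean algorithm, tracking rows (r, s, t) with s·378 + t·306 = r:
  row A: (378, 1, 0)   [1·378 + 0·306 = 378]
  row B: (306, 0, 1)   [0·378 + 1·306 = 306]
  378 = 1·306 + 72   → row C = row A − 1·row B = (72, 1, −1)   [check: 1·378 − 1·306 = 72]
  306 = 4·72 + 18   → row D = row B − 4·row C = (18, −4, 5)   [check: −4·378 + 5·306 = 18]
  72 = 4·18 + 0   → remainder 0, stop. gcd = 18 (last nonzero row D).
So gcd(378, 306) = 18, with Bézout identity −4·378 + 5·306 = 18. Containment (⊇): the Bézout identity exhibits 18 as an element of (378, 306), giving (18) ⊆ (378, 306). Containment (⊆): since 18 | 378 and 18 | 306 (378 = 18·21, 306 = 18·17), every Z-linear combination of 378 and 306 is divisible by 18, so (378, 306) ⊆ (18). Therefore (378, 306) = (18), d = 18.

Final answer: (378, 306) = (18); d = 18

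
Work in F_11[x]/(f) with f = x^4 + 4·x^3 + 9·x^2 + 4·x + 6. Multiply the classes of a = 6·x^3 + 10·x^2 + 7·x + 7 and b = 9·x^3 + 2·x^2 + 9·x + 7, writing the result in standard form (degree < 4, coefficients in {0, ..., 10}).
a · b ≡ 8·x^3 + 9·x^2 + 5·x + 1 (mod f(x))

Multiply as integer polynomials: a · b = 54·x^6 + 102·x^5 + 137·x^4 + 209·x^3 + 147·x^2 + 112·x + 49. Reducing coefficients mod 11: a · b ≡ 10·x^6 + 3·x^5 + 5·x^4 + 4·x^2 + 2·x + 5. Now divide by f(x) = x^4 + 4·x^3 + 9·x^2 + 4·x + 6 in F_11[x], eliminating the leading term at each step:
  leading term 10·x^6: subtract (10·x^2)·f(x) = 10·x^6 + 7·x^5 + 2·x^4 + 7·x^3 + 5·x^2, leaving 7·x^5 + 3·x^4 + 4·x^3 + 10·x^2 + 2·x + 5 (coefficients mod 11)
  leading term 7·x^5: subtract (7·x)·f(x) = 7·x^5 + 6·x^4 + 8·x^3 + 6·x^2 + 9·x, leaving 8·x^4 + 7·x^3 + 4·x^2 + 4·x + 5 (coefficients mod 11)
  leading term 8·x^4: subtract (8)·f(x) = 8·x^4 + 10·x^3 + 6·x^2 + 10·x + 4, leaving 8·x^3 + 9·x^2 + 5·x + 1 (coefficients mod 11)
The degree is now < 4, so this is the remainder. Hence a · b ≡ 8·x^3 + 9·x^2 + 5·x + 1 in F_11[x]/(f).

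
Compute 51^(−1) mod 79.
51^(−1) ≡ 31 (mod 79)

Apply the extended Euclidean algorithm to (79, 51), tracking rows (r, s, t) with s·79 + t·51 = r. Each division r_prev = q·r_cur + r_new produces the new row as (previous row) − q·(current row):
  row A: (79, 1, 0)   [1·79 + 0·51 = 79]
  row B: (51, 0, 1)   [0·79 + 1·51 = 51]
  79 = 1·51 + 28   → row C = row A − 1·row B = (28, 1, −1)   [check: 1·79 − 1·51 = 28]
  51 = 1·28 + 23   → row D = row B − 1·row C = (23, −1, 2)   [check: −1·79 + 2·51 = 23]
  28 = 1·23 + 5   → row E = row C − 1·row D = (5, 2, −3)   [check: 2·79 − 3·51 = 5]
  23 = 4·5 + 3   → row F = row D − 4·row E = (3, −9, 14)   [check: −9·79 + 14·51 = 3]
  5 = 1·3 + 2   → row G = row E − 1·row F = (2, 11, −17)   [check: 11·79 − 17·51 = 2]
  3 = 1·2 + 1   → row H = row F − 1·row G = (1, −20, 31)   [check: −20·79 + 31·51 = 1]
  2 = 2·1 + 0   → remainder 0, stop. gcd = 1 (last nonzero row H).
The gcd is 1, so 51 is invertible mod 79. The last nonzero row gives −20·79 + 31·51 = 1, so t = 31. So 51^(−1) ≡ 31 (mod 79). Verify: 51 · 31 = 1581 ≡ 1 (mod 79). ✓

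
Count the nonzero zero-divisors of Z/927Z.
Z/927Z has 314 nonzero zero-divisors

In Z/927Z each nonzero element is either a unit (gcd with 927 is 1) or a zero-divisor (gcd > 1). The number of units is φ(927): factorise 927 = 3^2 · 103, so φ(927) = (3^2 − 3^1) · (103 − 1) = 6 · 102 = 612. The nonzero elements number 927 − 1 = 926. Hence the nonzero zero-divisors number 926 − 612 = 314.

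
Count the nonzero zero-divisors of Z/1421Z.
In Z/1421Z each nonzero element is either a unit (gcd with 1421 is 1) or a zero-divisor (gcd > 1). The number of units is φ(1421): factorise 1421 = 7^2 · 29, so φ(1421) = (7^2 − 7^1) · (29 − 1) = 42 · 28 = 1176. The nonzero elements number 1421 − 1 = 1420. Hence the nonzero zero-divisors number 1420 − 1176 = 244.

Final answer: Z/1421Z has 244 nonzero zero-divisors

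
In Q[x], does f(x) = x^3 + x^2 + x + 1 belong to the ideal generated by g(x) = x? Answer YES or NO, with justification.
In Q[x] the ideal (g) consists of all multiples of g, so f ∈ (g) iff g | f, i.e. iff the remainder of f on division by g is 0. Divide f by g (g is monic, so eliminate the leading term of the running remainder at each step):
  leading term x^3: subtract (x^2)·g(x) = x^3, leaving x^2 + x + 1
  leading term x^2: subtract (x)·g(x) = x^2, leaving x + 1
  leading term x: subtract (1)·g(x) = x, leaving 1
The remainder r(x) = 1 ≠ 0 (and deg r < deg g), so g ∤ f, i.e. f ∉ (g).

Final answer: NO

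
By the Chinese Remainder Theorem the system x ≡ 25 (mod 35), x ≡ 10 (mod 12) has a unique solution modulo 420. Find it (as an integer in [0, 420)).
x ≡ 130 (mod 420); the representative in [0, 420) is 130

The moduli 35, 12 are pairwise coprime, so by the CRT there is a unique solution mod 35·12 = 420.
Solve by successive substitution. Start with x ≡ 25 (mod 35).
  Combine with x ≡ 10 (mod 12): write x = 25 + 35·t and require 25 + 35·t ≡ 10 (mod 12), i.e. 35·t ≡ 10 − 25 ≡ 9 (mod 12). Since 35^(−1) ≡ 11 (mod 12) (35 ≡ 11 (mod 12)), t ≡ 11·9 ≡ 3 (mod 12). So x ≡ 25 + 35·3 = 130 (mod 420).
Unique solution in [0, 420): x = 130.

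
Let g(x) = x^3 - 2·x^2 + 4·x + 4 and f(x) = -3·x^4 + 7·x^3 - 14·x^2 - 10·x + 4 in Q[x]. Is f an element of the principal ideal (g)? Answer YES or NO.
In Q[x] the ideal (g) consists of all multiples of g, so f ∈ (g) iff g | f, i.e. iff the remainder of f on division by g is 0. Divide f by g (g is monic, so eliminate the leading term of the running remainder at each step):
  leading term -3·x^4: subtract (-3·x)·g(x) = -3·x^4 + 6·x^3 - 12·x^2 - 12·x, leaving x^3 - 2·x^2 + 2·x + 4
  leading term x^3: subtract (1)·g(x) = x^3 - 2·x^2 + 4·x + 4, leaving -2·x
The remainder r(x) = -2·x ≠ 0 (and deg r < deg g), so g ∤ f, i.e. f ∉ (g).

Final answer: NO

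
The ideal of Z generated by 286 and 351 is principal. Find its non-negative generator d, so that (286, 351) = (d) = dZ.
(286, 351) = (13); d = 13

In the PID Z, (a, b) is generated by gcd(a, b). Compute gcd(351, 286) with the extended Euclidean algorithm, tracking rows (r, s, t) with s·351 + t·286 = r:
  row A: (351, 1, 0)   [1·351 + 0·286 = 351]
  row B: (286, 0, 1)   [0·351 + 1·286 = 286]
  351 = 1·286 + 65   → row C = row A − 1·row B = (65, 1, −1)   [check: 1·351 − 1·286 = 65]
  286 = 4·65 + 26   → row D = row B − 4·row C = (26, −4, 5)   [check: −4·351 + 5·286 = 26]
  65 = 2·26 + 13   → row E = row C − 2·row D = (13, 9, −11)   [check: 9·351 − 11·286 = 13]
  26 = 2·13 + 0   → remainder 0, stop. gcd = 13 (last nonzero row E).
So gcd(286, 351) = 13, with Bézout identity 9·351 − 11·286 = 13. Containment (⊇): the Bézout identity exhibits 13 as an element of (286, 351), giving (13) ⊆ (286, 351). Containment (⊆): since 13 | 286 and 13 | 351 (286 = 13·22, 351 = 13·27), every Z-linear combination of 286 and 351 is divisible by 13, so (286, 351) ⊆ (13). Therefore (286, 351) = (13), d = 13.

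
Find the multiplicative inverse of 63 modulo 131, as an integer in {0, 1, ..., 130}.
Apply the extended Euclidean algorithm to (131, 63), tracking rows (r, s, t) with s·131 + t·63 = r. Each division r_prev = q·r_cur + r_new produces the new row as (previous row) − q·(current row):
  row A: (131, 1, 0)   [1·131 + 0·63 = 131]
  row B: (63, 0, 1)   [0·131 + 1·63 = 63]
  131 = 2·63 + 5   → row C = row A − 2·row B = (5, 1, −2)   [check: 1·131 − 2·63 = 5]
  63 = 12·5 + 3   → row D = row B − 12·row C = (3, −12, 25)   [check: −12·131 + 25·63 = 3]
  5 = 1·3 + 2   → row E = row C − 1·row D = (2, 13, −27)   [check: 13·131 − 27·63 = 2]
  3 = 1·2 + 1   → row F = row D − 1·row E = (1, −25, 52)   [check: −25·131 + 52·63 = 1]
  2 = 2·1 + 0   → remainder 0, stop. gcd = 1 (last nonzero row F).
The gcd is 1, so 63 is invertible mod 131. The last nonzero row gives −25·131 + 52·63 = 1, so t = 52. So 63^(−1) ≡ 52 (mod 131). Verify: 63 · 52 = 3276 ≡ 1 (mod 131). ✓

Final answer: 63^(−1) ≡ 52 (mod 131)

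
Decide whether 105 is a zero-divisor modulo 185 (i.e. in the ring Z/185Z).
YES

gcd(105, 185) = 5 > 1, so 105 is not a unit in Z/185Z. In Z/nZ every nonzero non-unit is a zero-divisor: explicitly, take b = 185/gcd = 37 ≠ 0 (mod 185); then 105·37 = 3885 = 21·185, i.e. 105·37 ≡ 0 (mod 185). So 105 is a zero-divisor.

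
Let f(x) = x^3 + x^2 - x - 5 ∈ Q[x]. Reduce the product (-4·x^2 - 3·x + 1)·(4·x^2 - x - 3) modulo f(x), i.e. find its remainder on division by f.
a · b ≡ -5·x^2 - 64·x + 37 (mod f(x))

First multiply in Q[x] without reducing: a · b = -16·x^4 - 8·x^3 + 19·x^2 + 8·x - 3. Now divide by f(x) = x^3 + x^2 - x - 5, eliminating the leading term at each step:
  leading term -16·x^4: subtract (-16·x)·f(x) = -16·x^4 - 16·x^3 + 16·x^2 + 80·x, leaving 8·x^3 + 3·x^2 - 72·x - 3
  leading term 8·x^3: subtract (8)·f(x) = 8·x^3 + 8·x^2 - 8·x - 40, leaving -5·x^2 - 64·x + 37
The degree is now < 3, so this is the remainder. Hence a · b ≡ -5·x^2 - 64·x + 37 in Q[x]/(f).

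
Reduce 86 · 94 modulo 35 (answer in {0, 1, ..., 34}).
Reduce the factors first: 86 ≡ 16, 94 ≡ 24 (mod 35), so 86 · 94 ≡ 16 · 24 (mod 35). 16 · 24 = 384. Dividing by 35: 384 = 10·35 + 34. So (86 · 94) mod 35 = 34.

Final answer: 34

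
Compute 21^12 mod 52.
1

Use repeated squaring. Binary(12) = 1100. Walk through the bits of the exponent 12 left-to-right: at each bit after the leading one, square the running value, then multiply by 21 if the bit is 1 (always reducing mod 52):
  bit 1 = 1 (leading): start with 21.
  bit 2 = 1: square 21^2 = 441 ≡ 25; bit is 1, so multiply 25·21 = 525 ≡ 5 (mod 52).
  bit 3 = 0: square 5^2 = 25 (mod 52).
  bit 4 = 0: square 25^2 = 625 ≡ 1 (mod 52).
Final value: 21^12 ≡ 1 (mod 52).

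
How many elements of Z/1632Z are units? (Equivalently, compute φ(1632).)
Z/1632Z has φ(1632) = 512 units

An element a ∈ Z/1632Z is a unit iff gcd(a, 1632) = 1, so the number of units is φ(1632). φ is multiplicative, with φ(p^e) = p^e − p^(e−1). Factorise 1632 = 2^5 · 3 · 17. Then
  φ(1632) = (2^5 − 2^4) · (3 − 1) · (17 − 1) = 16 · 2 · 16 = 512.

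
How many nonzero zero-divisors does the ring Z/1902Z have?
Z/1902Z has 1269 nonzero zero-divisors

In Z/1902Z each nonzero element is either a unit (gcd with 1902 is 1) or a zero-divisor (gcd > 1). The number of units is φ(1902): factorise 1902 = 2 · 3 · 317, so φ(1902) = (2 − 1) · (3 − 1) · (317 − 1) = 1 · 2 · 316 = 632. The nonzero elements number 1902 − 1 = 1901. Hence the nonzero zero-divisors number 1901 − 632 = 1269.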